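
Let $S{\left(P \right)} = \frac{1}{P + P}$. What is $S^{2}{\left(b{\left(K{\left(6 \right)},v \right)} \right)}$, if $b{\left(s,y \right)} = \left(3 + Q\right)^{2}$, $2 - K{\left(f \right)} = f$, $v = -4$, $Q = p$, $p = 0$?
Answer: $\frac{1}{324} \approx 0.0030864$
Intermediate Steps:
$Q = 0$
$K{\left(f \right)} = 2 - f$
$b{\left(s,y \right)} = 9$ ($b{\left(s,y \right)} = \left(3 + 0\right)^{2} = 3^{2} = 9$)
$S{\left(P \right)} = \frac{1}{2 P}$
$S^{2}{\left(b{\left(K{\left(6 \right)},v \right)} \right)} = \left(\frac{1}{2 \cdot 9}\right)^{2} = \left(\frac{1}{2} \cdot \frac{1}{9}\right)^{2} = \left(\frac{1}{18}\right)^{2} = \frac{1}{324}$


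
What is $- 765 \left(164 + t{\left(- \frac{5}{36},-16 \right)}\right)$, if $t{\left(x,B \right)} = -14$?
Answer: $-114750$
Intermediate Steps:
$- 765 \left(164 + t{\left(- \frac{5}{36},-16 \right)}\right) = - 765 \left(164 - 14\right) = \left(-765\right) 150 = -114750$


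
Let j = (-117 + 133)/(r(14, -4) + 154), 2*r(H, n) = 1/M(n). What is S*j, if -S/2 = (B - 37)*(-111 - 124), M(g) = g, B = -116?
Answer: -9204480/1231 ≈ -7477.2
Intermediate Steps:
r(H, n) = 1/(2*n)
j = 128/1231 (j = (-117 + 133)/((1/2)/(-4) + 154) = 16/((1/2)*(-1/4) + 154) = 16/(-1/8 + 154) = 16/(1231/8) = 16*(8/1231) = 128/1231 ≈ 0.10398)
S = -71910 (S = -2*(-116 - 37)*(-111 - 124) = -(-306)*(-235) = -2*35955 = -71910)
S*j = -71910*128/1231 = -9204480/1231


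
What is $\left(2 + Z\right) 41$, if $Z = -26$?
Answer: $-984$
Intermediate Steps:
$\left(2 + Z\right) 41 = \left(2 - 26\right) 41 = \left(-24\right) 41 = -984$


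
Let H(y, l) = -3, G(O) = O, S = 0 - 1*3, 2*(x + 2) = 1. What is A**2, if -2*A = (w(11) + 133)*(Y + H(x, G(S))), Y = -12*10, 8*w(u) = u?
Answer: 17483450625/256 ≈ 6.8295e+7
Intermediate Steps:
x = -3/2 (x = -2 + (1/2)*1 = -2 + 1/2 = -3/2 ≈ -1.5000)
S = -3 (S = 0 - 3 = -3)
w(u) = u/8
Y = -120
A = 132225/16 (A = -((1/8)*11 + 133)*(-120 - 3)/2 = -(11/8 + 133)*(-123)/2 = -1075*(-123)/16 = -1/2*(-132225/8) = 132225/16 ≈ 8264.1)
A**2 = (132225/16)**2 = 17483450625/256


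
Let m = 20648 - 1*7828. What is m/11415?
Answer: 2564/2283 ≈ 1.1231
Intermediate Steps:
m = 12820 (m = 20648 - 7828 = 12820)
m/11415 = 12820/11415 = 12820*(1/11415) = 2564/2283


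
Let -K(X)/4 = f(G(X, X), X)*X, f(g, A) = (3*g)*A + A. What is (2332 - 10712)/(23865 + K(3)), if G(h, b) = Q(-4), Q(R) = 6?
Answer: -8380/23181 ≈ -0.36150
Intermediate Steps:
G(h, b) = 6
f(g, A) = A + 3*A*g (f(g, A) = 3*A*g + A = A + 3*A*g)
K(X) = -76*X**2 (K(X) = -4*X*(1 + 3*6)*X = -4*X*(1 + 18)*X = -4*X*19*X = -4*19*X*X = -76*X**2)
(2332 - 10712)/(23865 + K(3)) = (2332 - 10712)/(23865 - 76*3**2) = -8380/(23865 - 76*9) = -8380/(23865 - 684) = -8380/23181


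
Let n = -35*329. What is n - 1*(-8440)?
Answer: -3075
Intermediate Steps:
n = -11515
n - 1*(-8440) = -11515 - 1*(-8440) = -11515 + 8440 = -3075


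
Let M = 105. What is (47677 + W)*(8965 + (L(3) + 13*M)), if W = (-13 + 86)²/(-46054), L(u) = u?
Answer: 22688284129257/46054 ≈ 4.9265e+8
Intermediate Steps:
W = -5329/46054 (W = 73²*(-1/46054) = 5329*(-1/46054) = -5329/46054 ≈ -0.11571)
(47677 + W)*(8965 + (L(3) + 13*M)) = (47677 - 5329/46054)*(8965 + (3 + 13*105)) = 2195711229*(8965 + (3 + 1365))/46054 = 2195711229*(8965 + 1368)/46054 = (2195711229/46054)*10333 = 22688284129257/46054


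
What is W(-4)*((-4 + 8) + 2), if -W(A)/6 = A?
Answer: 144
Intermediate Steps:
W(A) = -6*A
W(-4)*((-4 + 8) + 2) = (-6*(-4))*((-4 + 8) + 2) = 24*(4 + 2) = 24*6 = 144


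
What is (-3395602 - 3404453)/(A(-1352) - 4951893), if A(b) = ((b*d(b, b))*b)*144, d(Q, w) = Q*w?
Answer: -2266685/160379183943737 ≈ -1.4133e-8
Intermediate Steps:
A(b) = 144*b**4 (A(b) = ((b*(b*b))*b)*144 = ((b*b**2)*b)*144 = (b**3*b)*144 = b**4*144 = 144*b**4)
(-3395602 - 3404453)/(A(-1352) - 4951893) = (-3395602 - 3404453)/(144*(-1352)**4 - 4951893) = -6800055/(144*3341233033216 - 4951893) = -6800055/(481137556783104 - 4951893) = -6800055/481137551831211 = -6800055*1/481137551831211 = -2266685/160379183943737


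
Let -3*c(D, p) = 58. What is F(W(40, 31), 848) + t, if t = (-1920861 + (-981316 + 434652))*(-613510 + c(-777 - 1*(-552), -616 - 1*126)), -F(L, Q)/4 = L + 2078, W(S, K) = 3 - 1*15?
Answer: 4541696879908/3 ≈ 1.5139e+12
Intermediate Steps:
W(S, K) = -12 (W(S, K) = 3 - 15 = -12)
F(L, Q) = -8312 - 4*L (F(L, Q) = -4*(L + 2078) = -4*(2078 + L) = -8312 - 4*L)
c(D, p) = -58/3 (c(D, p) = -1/3*58 = -58/3)
t = 4541696904700/3 (t = (-1920861 + (-981316 + 434652))*(-613510 - 58/3) = (-1920861 - 546664)*(-1840588/3) = -2467525*(-1840588/3) = 4541696904700/3 ≈ 1.5139e+12)
F(W(40, 31), 848) + t = (-8312 - 4*(-12)) + 4541696904700/3 = (-8312 + 48) + 4541696904700/3 = -8264 + 4541696904700/3 = 4541696879908/3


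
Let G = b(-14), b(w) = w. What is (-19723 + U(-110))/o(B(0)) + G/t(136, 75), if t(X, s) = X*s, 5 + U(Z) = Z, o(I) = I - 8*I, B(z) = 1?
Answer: 14453393/5100 ≈ 2834.0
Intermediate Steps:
o(I) = -7*I
U(Z) = -5 + Z
G = -14
(-19723 + U(-110))/o(B(0)) + G/t(136, 75) = (-19723 + (-5 - 110))/((-7*1)) - 14/(136*75) = (-19723 - 115)/(-7) - 14/10200 = -19838*(-1/7) - 14*1/10200 = 2834 - 7/5100 = 14453393/5100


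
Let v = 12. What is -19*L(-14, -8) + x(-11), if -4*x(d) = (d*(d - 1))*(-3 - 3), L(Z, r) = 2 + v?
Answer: -68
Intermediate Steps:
L(Z, r) = 14 (L(Z, r) = 2 + 12 = 14)
x(d) = 3*d*(-1 + d)/2 (x(d) = -d*(d - 1)*(-3 - 3)/4 = -d*(-1 + d)*(-6)/4 = -(-3)*d*(-1 + d)/2 = 3*d*(-1 + d)/2)
-19*L(-14, -8) + x(-11) = -19*14 + (3/2)*(-11)*(-1 - 11) = -266 + (3/2)*(-11)*(-12) = -266 + 198 = -68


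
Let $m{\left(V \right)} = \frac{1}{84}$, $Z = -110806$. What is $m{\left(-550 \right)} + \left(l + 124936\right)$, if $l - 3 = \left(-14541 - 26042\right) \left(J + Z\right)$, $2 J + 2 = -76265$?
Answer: $\frac{507741080071}{84} \approx 6.0445 \cdot 10^{9}$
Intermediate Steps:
$J = - \frac{76267}{2}$ ($J = -1 + \frac{1}{2} \left(-76265\right) = -1 - \frac{76265}{2} = - \frac{76267}{2} \approx -38134.0$)
$m{\left(V \right)} = \frac{1}{84}$
$l = \frac{12088823463}{2}$ ($l = 3 + \left(-14541 - 26042\right) \left(- \frac{76267}{2} - 110806\right) = 3 - - \frac{12088823457}{2} = 3 + \frac{12088823457}{2} = \frac{12088823463}{2} \approx 6.0444 \cdot 10^{9}$)
$m{\left(-550 \right)} + \left(l + 124936\right) = \frac{1}{84} + \left(\frac{12088823463}{2} + 124936\right) = \frac{1}{84} + \frac{12089073335}{2} = \frac{507741080071}{84}$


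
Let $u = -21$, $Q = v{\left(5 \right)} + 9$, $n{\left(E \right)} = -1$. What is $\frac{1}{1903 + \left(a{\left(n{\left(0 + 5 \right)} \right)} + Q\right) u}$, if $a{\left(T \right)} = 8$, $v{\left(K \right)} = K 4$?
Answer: $\frac{1}{1126} \approx 0.0008881$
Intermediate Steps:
$v{\left(K \right)} = 4 K$
$Q = 29$ ($Q = 4 \cdot 5 + 9 = 20 + 9 = 29$)
$\frac{1}{1903 + \left(a{\left(n{\left(0 + 5 \right)} \right)} + Q\right) u} = \frac{1}{1903 + \left(8 + 29\right) \left(-21\right)} = \frac{1}{1903 + 37 \left(-21\right)} = \frac{1}{1903 - 777} = \frac{1}{1126}$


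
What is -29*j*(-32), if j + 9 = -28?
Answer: -34336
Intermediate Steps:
j = -37 (j = -9 - 28 = -37)
-29*j*(-32) = -29*(-37)*(-32) = 1073*(-32) = -34336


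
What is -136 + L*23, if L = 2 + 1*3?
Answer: -21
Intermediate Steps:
L = 5 (L = 2 + 3 = 5)
-136 + L*23 = -136 + 5*23 = -136 + 115 = -21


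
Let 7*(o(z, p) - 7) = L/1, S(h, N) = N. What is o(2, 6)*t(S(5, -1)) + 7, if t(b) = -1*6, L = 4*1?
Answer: -269/7 ≈ -38.429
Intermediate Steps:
L = 4
o(z, p) = 53/7 (o(z, p) = 7 + (4/1)/7 = 7 + (4*1)/7 = 7 + (⅐)*4 = 7 + 4/7 = 53/7)
t(b) = -6
o(2, 6)*t(S(5, -1)) + 7 = (53/7)*(-6) + 7 = -318/7 + 7 = -269/7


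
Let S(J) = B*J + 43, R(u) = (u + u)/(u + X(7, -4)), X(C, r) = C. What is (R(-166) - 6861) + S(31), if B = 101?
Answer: -585901/159 ≈ -3684.9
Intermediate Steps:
R(u) = 2*u/(7 + u) (R(u) = (u + u)/(u + 7) = (2*u)/(7 + u) = 2*u/(7 + u))
S(J) = 43 + 101*J (S(J) = 101*J + 43 = 43 + 101*J)
(R(-166) - 6861) + S(31) = (2*(-166)/(7 - 166) - 6861) + (43 + 101*31) = (2*(-166)/(-159) - 6861) + (43 + 3131) = (2*(-166)*(-1/159) - 6861) + 3174 = (332/159 - 6861) + 3174 = -1090567/159 + 3174 = -585901/159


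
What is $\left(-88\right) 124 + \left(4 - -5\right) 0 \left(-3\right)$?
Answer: $-10912$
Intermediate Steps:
$\left(-88\right) 124 + \left(4 - -5\right) 0 \left(-3\right) = -10912 + \left(4 + 5\right) 0 \left(-3\right) = -10912 + 9 \cdot 0 \left(-3\right) = -10912 + 0 \left(-3\right) = -10912 + 0 = -10912$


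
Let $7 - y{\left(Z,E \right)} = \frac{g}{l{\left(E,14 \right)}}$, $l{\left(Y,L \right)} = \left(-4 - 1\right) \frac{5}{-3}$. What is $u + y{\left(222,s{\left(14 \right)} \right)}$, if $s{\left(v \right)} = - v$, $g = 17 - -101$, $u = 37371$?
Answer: $\frac{934096}{25} \approx 37364.0$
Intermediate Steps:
$l{\left(Y,L \right)} = \frac{25}{3}$ ($l{\left(Y,L \right)} = - 5 \cdot 5 \left(- \frac{1}{3}\right) = \left(-5\right) \left(- \frac{5}{3}\right) = \frac{25}{3}$)
$g = 118$ ($g = 17 + 101 = 118$)
$y{\left(Z,E \right)} = - \frac{179}{25}$ ($y{\left(Z,E \right)} = 7 - \frac{118}{\frac{25}{3}} = 7 - 118 \cdot \frac{3}{25} = 7 - \frac{354}{25} = - \frac{179}{25}$)
$u + y{\left(222,s{\left(14 \right)} \right)} = 37371 - \frac{179}{25} = \frac{934096}{25}$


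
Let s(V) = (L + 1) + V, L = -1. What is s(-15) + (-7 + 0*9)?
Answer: -22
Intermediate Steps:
s(V) = V (s(V) = (-1 + 1) + V = 0 + V = V)
s(-15) + (-7 + 0*9) = -15 + (-7 + 0*9) = -15 + (-7 + 0) = -15 - 7 = -22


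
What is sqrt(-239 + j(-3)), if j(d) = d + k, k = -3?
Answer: 7*I*sqrt(5) ≈ 15.652*I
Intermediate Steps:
j(d) = -3 + d (j(d) = d - 3 = -3 + d)
sqrt(-239 + j(-3)) = sqrt(-239 + (-3 - 3)) = sqrt(-239 - 6) = sqrt(-245) = 7*I*sqrt(5)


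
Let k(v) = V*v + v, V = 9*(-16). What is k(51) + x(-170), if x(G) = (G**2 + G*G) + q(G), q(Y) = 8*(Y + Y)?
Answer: 47787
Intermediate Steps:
V = -144
k(v) = -143*v (k(v) = -144*v + v = -143*v)
q(Y) = 16*Y (q(Y) = 8*(2*Y) = 16*Y)
x(G) = 2*G**2 + 16*G (x(G) = (G**2 + G*G) + 16*G = (G**2 + G**2) + 16*G = 2*G**2 + 16*G)
k(51) + x(-170) = -143*51 + 2*(-170)*(8 - 170) = -7293 + 2*(-170)*(-162) = -7293 + 55080 = 47787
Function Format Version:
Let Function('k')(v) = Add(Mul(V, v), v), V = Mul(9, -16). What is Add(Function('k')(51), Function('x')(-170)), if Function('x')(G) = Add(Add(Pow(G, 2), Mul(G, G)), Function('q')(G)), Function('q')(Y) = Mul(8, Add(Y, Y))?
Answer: 47787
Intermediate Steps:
V = -144
Function('k')(v) = Mul(-143, v) (Function('k')(v) = Add(Mul(-144, v), v) = Mul(-143, v))
Function('q')(Y) = Mul(16, Y) (Function('q')(Y) = Mul(8, Mul(2, Y)) = Mul(16, Y))
Function('x')(G) = Add(Mul(2, Pow(G, 2)), Mul(16, G)) (Function('x')(G) = Add(Add(Pow(G, 2), Mul(G, G)), Mul(16, G)) = Add(Add(Pow(G, 2), Pow(G, 2)), Mul(16, G)) = Add(Mul(2, Pow(G, 2)), Mul(16, G)))
Add(Function('k')(51), Function('x')(-170)) = Add(Mul(-143, 51), Mul(2, -170, Add(8, -170))) = Add(-7293, Mul(2, -170, -162)) = Add(-7293, 55080) = 47787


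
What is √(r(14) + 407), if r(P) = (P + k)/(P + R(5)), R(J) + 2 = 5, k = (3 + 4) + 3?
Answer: √118031/17 ≈ 20.209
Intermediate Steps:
k = 10 (k = 7 + 3 = 10)
R(J) = 3 (R(J) = -2 + 5 = 3)
r(P) = (10 + P)/(3 + P) (r(P) = (P + 10)/(P + 3) = (10 + P)/(3 + P))
√(r(14) + 407) = √((10 + 14)/(3 + 14) + 407) = √(24/17 + 407) = √(6943/17) = √118031/17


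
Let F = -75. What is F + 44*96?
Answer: 4149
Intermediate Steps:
F + 44*96 = -75 + 44*96 = -75 + 4224 = 4149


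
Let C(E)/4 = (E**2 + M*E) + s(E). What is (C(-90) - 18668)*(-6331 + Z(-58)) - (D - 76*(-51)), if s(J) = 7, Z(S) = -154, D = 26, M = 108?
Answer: 162899298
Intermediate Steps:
C(E) = 28 + 4*E**2 + 432*E (C(E) = 4*((E**2 + 108*E) + 7) = 4*(7 + E**2 + 108*E) = 28 + 4*E**2 + 432*E)
(C(-90) - 18668)*(-6331 + Z(-58)) - (D - 76*(-51)) = ((28 + 4*(-90)**2 + 432*(-90)) - 18668)*(-6331 - 154) - (26 - 76*(-51)) = ((28 + 4*8100 - 38880) - 18668)*(-6485) - (26 + 3876) = ((28 + 32400 - 38880) - 18668)*(-6485) - 1*3902 = (-6452 - 18668)*(-6485) - 3902 = -25120*(-6485) - 3902 = 162903200 - 3902 = 162899298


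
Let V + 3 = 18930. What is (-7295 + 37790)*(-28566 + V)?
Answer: -293941305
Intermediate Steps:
V = 18927 (V = -3 + 18930 = 18927)
(-7295 + 37790)*(-28566 + V) = (-7295 + 37790)*(-28566 + 18927) = 30495*(-9639) = -293941305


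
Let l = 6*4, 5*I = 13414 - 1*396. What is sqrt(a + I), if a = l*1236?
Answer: sqrt(806690)/5 ≈ 179.63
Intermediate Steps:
I = 13018/5 (I = (13414 - 1*396)/5 = (13414 - 396)/5 = (1/5)*13018 = 13018/5 ≈ 2603.6)
l = 24
a = 29664 (a = 24*1236 = 29664)
sqrt(a + I) = sqrt(29664 + 13018/5) = sqrt(161338/5) = sqrt(806690)/5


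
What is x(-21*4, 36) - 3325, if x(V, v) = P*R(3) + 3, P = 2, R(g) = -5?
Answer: -3332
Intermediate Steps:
x(V, v) = -7 (x(V, v) = 2*(-5) + 3 = -10 + 3 = -7)
x(-21*4, 36) - 3325 = -7 - 3325 = -3332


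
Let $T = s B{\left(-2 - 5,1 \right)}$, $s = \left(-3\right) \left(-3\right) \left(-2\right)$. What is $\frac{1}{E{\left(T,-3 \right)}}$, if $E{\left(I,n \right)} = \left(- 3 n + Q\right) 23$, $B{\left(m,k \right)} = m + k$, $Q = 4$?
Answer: $\frac{1}{299} \approx 0.0033445$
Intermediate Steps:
$B{\left(m,k \right)} = k + m$
$s = -18$ ($s = 9 \left(-2\right) = -18$)
$T = 108$ ($T = - 18 \left(1 - 7\right) = \left(-18\right) \left(-6\right) = 108$)
$E{\left(I,n \right)} = 92 - 69 n$ ($E{\left(I,n \right)} = \left(- 3 n + 4\right) 23 = \left(4 - 3 n\right) 23 = 92 - 69 n$)
$\frac{1}{E{\left(T,-3 \right)}} = \frac{1}{92 - -207} = \frac{1}{92 + 207} = \frac{1}{299}$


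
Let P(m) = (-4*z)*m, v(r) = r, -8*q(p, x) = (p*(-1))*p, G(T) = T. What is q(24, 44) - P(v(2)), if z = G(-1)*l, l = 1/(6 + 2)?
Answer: 71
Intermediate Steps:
l = ⅛ (l = 1/8 = ⅛ ≈ 0.12500)
z = -⅛ (z = -1*⅛ = -⅛ ≈ -0.12500)
q(p, x) = p²/8 (q(p, x) = -p*(-1)*p/8 = -(-p)*p/8 = -(-1)*p²/8 = p²/8)
P(m) = m/2 (P(m) = (-4*(-⅛))*m = m/2)
q(24, 44) - P(v(2)) = (⅛)*24² - 2/2 = (⅛)*576 - 1*1 = 72 - 1 = 71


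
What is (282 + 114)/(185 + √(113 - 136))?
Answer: 6105/2854 - 33*I*√23/2854 ≈ 2.1391 - 0.055453*I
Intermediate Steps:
(282 + 114)/(185 + √(113 - 136)) = 396/(185 + √(-23)) = 396/(185 + I*√23)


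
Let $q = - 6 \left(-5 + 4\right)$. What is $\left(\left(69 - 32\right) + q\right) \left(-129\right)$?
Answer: $-5547$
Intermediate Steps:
$q = 6$ ($q = \left(-6\right) \left(-1\right) = 6$)
$\left(\left(69 - 32\right) + q\right) \left(-129\right) = \left(\left(69 - 32\right) + 6\right) \left(-129\right) = \left(37 + 6\right) \left(-129\right) = 43 \left(-129\right) = -5547$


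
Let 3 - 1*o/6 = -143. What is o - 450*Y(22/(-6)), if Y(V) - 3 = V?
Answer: 1176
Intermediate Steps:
Y(V) = 3 + V
o = 876 (o = 18 - 6*(-143) = 18 + 858 = 876)
o - 450*Y(22/(-6)) = 876 - 450*(3 + 22/(-6)) = 876 - 450*(3 + 22*(-⅙)) = 876 - 450*(3 - 11/3) = 876 - 450*(-⅔) = 876 + 300 = 1176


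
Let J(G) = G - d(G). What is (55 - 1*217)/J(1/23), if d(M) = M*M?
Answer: -42849/11 ≈ -3895.4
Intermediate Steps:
d(M) = M**2
J(G) = G - G**2
(55 - 1*217)/J(1/23) = (55 - 1*217)/(((1 - 1/23)/23)) = (55 - 217)/(((1 - 1*1/23)/23)) = -162*23/(1 - 1/23) = -162/((1/23)*(22/23)) = -162/22/529 = -162*529/22 = -42849/11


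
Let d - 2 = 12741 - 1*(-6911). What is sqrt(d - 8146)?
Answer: 2*sqrt(2877) ≈ 107.28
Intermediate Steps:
d = 19654 (d = 2 + (12741 - 1*(-6911)) = 2 + (12741 + 6911) = 2 + 19652 = 19654)
sqrt(d - 8146) = sqrt(19654 - 8146) = sqrt(11508) = 2*sqrt(2877)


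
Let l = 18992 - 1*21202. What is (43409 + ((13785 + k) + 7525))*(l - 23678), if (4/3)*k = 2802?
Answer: -1729849104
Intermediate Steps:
l = -2210 (l = 18992 - 21202 = -2210)
k = 4203/2 (k = (¾)*2802 = 4203/2 ≈ 2101.5)
(43409 + ((13785 + k) + 7525))*(l - 23678) = (43409 + ((13785 + 4203/2) + 7525))*(-2210 - 23678) = (43409 + (31773/2 + 7525))*(-25888) = (43409 + 46823/2)*(-25888) = (133641/2)*(-25888) = -1729849104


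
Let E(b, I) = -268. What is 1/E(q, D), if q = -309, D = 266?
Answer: -1/268 ≈ -0.0037313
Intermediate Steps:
1/E(q, D) = 1/(-268) = -1/268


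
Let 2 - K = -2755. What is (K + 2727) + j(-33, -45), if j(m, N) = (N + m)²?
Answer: 11568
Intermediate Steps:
K = 2757 (K = 2 - 1*(-2755) = 2 + 2755 = 2757)
(K + 2727) + j(-33, -45) = (2757 + 2727) + (-45 - 33)² = 5484 + (-78)² = 5484 + 6084 = 11568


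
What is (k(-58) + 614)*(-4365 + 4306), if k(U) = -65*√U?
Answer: -36226 + 3835*I*√58 ≈ -36226.0 + 29207.0*I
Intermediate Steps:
(k(-58) + 614)*(-4365 + 4306) = (-65*I*√58 + 614)*(-4365 + 4306) = (-65*I*√58 + 614)*(-59) = (614 - 65*I*√58)*(-59) = -36226 + 3835*I*√58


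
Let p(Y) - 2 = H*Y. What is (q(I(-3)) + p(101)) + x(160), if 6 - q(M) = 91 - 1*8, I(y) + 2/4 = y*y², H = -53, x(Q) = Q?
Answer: -5268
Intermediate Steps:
I(y) = -½ + y³ (I(y) = -½ + y*y² = -½ + y³)
p(Y) = 2 - 53*Y
q(M) = -77 (q(M) = 6 - (91 - 1*8) = 6 - (91 - 8) = 6 - 1*83 = 6 - 83 = -77)
(q(I(-3)) + p(101)) + x(160) = (-77 + (2 - 53*101)) + 160 = (-77 + (2 - 5353)) + 160 = (-77 - 5351) + 160 = -5428 + 160 = -5268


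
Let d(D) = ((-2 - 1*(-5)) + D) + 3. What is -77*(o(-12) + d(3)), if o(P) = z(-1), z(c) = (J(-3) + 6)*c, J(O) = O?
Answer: -462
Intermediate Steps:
d(D) = 6 + D (d(D) = ((-2 + 5) + D) + 3 = (3 + D) + 3 = 6 + D)
z(c) = 3*c (z(c) = (-3 + 6)*c = 3*c)
o(P) = -3 (o(P) = 3*(-1) = -3)
-77*(o(-12) + d(3)) = -77*(-3 + (6 + 3)) = -77*(-3 + 9) = -77*6 = -462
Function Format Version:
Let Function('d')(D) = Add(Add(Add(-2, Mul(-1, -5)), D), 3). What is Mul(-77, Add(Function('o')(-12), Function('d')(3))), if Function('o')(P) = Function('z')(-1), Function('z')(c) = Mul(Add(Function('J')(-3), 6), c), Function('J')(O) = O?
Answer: -462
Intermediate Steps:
Function('d')(D) = Add(6, D) (Function('d')(D) = Add(Add(Add(-2, 5), D), 3) = Add(Add(3, D), 3) = Add(6, D))
Function('z')(c) = Mul(3, c) (Function('z')(c) = Mul(Add(-3, 6), c) = Mul(3, c))
Function('o')(P) = -3 (Function('o')(P) = Mul(3, -1) = -3)
Mul(-77, Add(Function('o')(-12), Function('d')(3))) = Mul(-77, Add(-3, Add(6, 3))) = Mul(-77, Add(-3, 9)) = Mul(-77, 6) = -462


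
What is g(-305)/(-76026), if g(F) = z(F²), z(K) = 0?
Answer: 0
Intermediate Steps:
g(F) = 0
g(-305)/(-76026) = 0/(-76026) = 0*(-1/76026) = 0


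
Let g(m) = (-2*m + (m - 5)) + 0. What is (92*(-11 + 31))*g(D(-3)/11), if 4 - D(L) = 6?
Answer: -97520/11 ≈ -8865.5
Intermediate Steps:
D(L) = -2 (D(L) = 4 - 1*6 = 4 - 6 = -2)
g(m) = -5 - m (g(m) = (-2*m + (-5 + m)) + 0 = (-5 - m) + 0 = -5 - m)
(92*(-11 + 31))*g(D(-3)/11) = (92*(-11 + 31))*(-5 - (-2)/11) = (92*20)*(-5 - (-2)/11) = 1840*(-5 - 1*(-2/11)) = 1840*(-5 + 2/11) = 1840*(-53/11) = -97520/11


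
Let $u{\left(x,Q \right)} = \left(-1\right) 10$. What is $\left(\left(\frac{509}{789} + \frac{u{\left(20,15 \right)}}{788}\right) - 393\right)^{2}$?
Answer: $\frac{14877592517745169}{96637669956} \approx 1.5395 \cdot 10^{5}$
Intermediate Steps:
$u{\left(x,Q \right)} = -10$
$\left(\left(\frac{509}{789} + \frac{u{\left(20,15 \right)}}{788}\right) - 393\right)^{2} = \left(\left(\frac{509}{789} - \frac{10}{788}\right) - 393\right)^{2} = \left(\left(509 \cdot \frac{1}{789} - \frac{5}{394}\right) - 393\right)^{2} = \left(\left(\frac{509}{789} - \frac{5}{394}\right) - 393\right)^{2} = \left(\frac{196601}{310866} - 393\right)^{2} = \left(- \frac{121973737}{310866}\right)^{2} = \frac{14877592517745169}{96637669956}$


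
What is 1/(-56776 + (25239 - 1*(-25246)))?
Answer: -1/6291 ≈ -0.00015896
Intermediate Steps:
1/(-56776 + (25239 - 1*(-25246))) = 1/(-56776 + (25239 + 25246)) = 1/(-56776 + 50485) = 1/(-6291) = -1/6291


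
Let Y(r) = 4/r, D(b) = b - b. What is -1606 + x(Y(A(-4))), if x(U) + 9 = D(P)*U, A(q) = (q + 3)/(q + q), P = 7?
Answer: -1615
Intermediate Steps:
D(b) = 0
A(q) = (3 + q)/(2*q) (A(q) = (3 + q)/((2*q)) = (3 + q)*(1/(2*q)) = (3 + q)/(2*q))
x(U) = -9 (x(U) = -9 + 0*U = -9 + 0 = -9)
-1606 + x(Y(A(-4))) = -1606 - 9 = -1615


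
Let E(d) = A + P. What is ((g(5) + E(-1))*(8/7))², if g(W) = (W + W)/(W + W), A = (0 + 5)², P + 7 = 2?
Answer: 576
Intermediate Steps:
P = -5 (P = -7 + 2 = -5)
A = 25 (A = 5² = 25)
E(d) = 20 (E(d) = 25 - 5 = 20)
g(W) = 1 (g(W) = (2*W)/((2*W)) = (2*W)*(1/(2*W)) = 1)
((g(5) + E(-1))*(8/7))² = ((1 + 20)*(8/7))² = (21*(8*(⅐)))² = (21*(8/7))² = 24² = 576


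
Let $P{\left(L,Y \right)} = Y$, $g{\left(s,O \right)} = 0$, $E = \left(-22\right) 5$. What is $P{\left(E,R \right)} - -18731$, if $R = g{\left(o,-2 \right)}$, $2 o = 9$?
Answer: $18731$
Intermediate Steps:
$o = \frac{9}{2}$ ($o = \frac{1}{2} \cdot 9 = \frac{9}{2} \approx 4.5$)
$E = -110$
$R = 0$
$P{\left(E,R \right)} - -18731 = 0 - -18731 = 0 + 18731 = 18731$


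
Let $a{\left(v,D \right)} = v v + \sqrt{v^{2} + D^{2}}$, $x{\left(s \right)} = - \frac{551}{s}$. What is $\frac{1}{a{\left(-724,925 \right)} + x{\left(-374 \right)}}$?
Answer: $\frac{73319848250}{38432419794595949} - \frac{139876 \sqrt{1379801}}{38432419794595949} \approx 1.9035 \cdot 10^{-6}$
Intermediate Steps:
$a{\left(v,D \right)} = v^{2} + \sqrt{D^{2} + v^{2}}$
$\frac{1}{a{\left(-724,925 \right)} + x{\left(-374 \right)}} = \frac{1}{\left(\left(-724\right)^{2} + \sqrt{925^{2} + \left(-724\right)^{2}}\right) - \frac{551}{-374}} = \frac{1}{\left(524176 + \sqrt{855625 + 524176}\right) - - \frac{551}{374}} = \frac{1}{\left(524176 + \sqrt{1379801}\right) + \frac{551}{374}} = \frac{1}{\frac{196042375}{374} + \sqrt{1379801}}$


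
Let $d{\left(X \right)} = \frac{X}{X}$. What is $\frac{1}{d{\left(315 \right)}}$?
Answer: $1$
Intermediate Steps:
$d{\left(X \right)} = 1$
$\frac{1}{d{\left(315 \right)}} = 1^{-1} = 1$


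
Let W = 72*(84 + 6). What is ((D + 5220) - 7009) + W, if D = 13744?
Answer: 18435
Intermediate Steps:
W = 6480 (W = 72*90 = 6480)
((D + 5220) - 7009) + W = ((13744 + 5220) - 7009) + 6480 = (18964 - 7009) + 6480 = 11955 + 6480 = 18435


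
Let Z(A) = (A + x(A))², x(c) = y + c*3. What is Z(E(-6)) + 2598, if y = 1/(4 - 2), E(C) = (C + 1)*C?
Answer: 68473/4 ≈ 17118.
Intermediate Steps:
E(C) = C*(1 + C) (E(C) = (1 + C)*C = C*(1 + C))
y = ½ (y = 1/2 = ½ ≈ 0.50000)
x(c) = ½ + 3*c (x(c) = ½ + c*3 = ½ + 3*c)
Z(A) = (½ + 4*A)² (Z(A) = (A + (½ + 3*A))² = (½ + 4*A)²)
Z(E(-6)) + 2598 = (1 + 8*(-6*(1 - 6)))²/4 + 2598 = (1 + 8*(-6*(-5)))²/4 + 2598 = (1 + 8*30)²/4 + 2598 = (1 + 240)²/4 + 2598 = (¼)*241² + 2598 = (¼)*58081 + 2598 = 58081/4 + 2598 = 68473/4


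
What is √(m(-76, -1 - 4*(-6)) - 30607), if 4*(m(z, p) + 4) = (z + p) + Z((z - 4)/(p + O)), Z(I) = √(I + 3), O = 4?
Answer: √(-1102473 + √3)/6 ≈ 175.0*I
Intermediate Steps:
Z(I) = √(3 + I)
m(z, p) = -4 + p/4 + z/4 + √(3 + (-4 + z)/(4 + p))/4 (m(z, p) = -4 + ((z + p) + √(3 + (z - 4)/(p + 4)))/4 = -4 + ((p + z) + √(3 + (-4 + z)/(4 + p)))/4 = -4 + (p + z + √(3 + (-4 + z)/(4 + p)))/4 = -4 + (p/4 + z/4 + √(3 + (-4 + z)/(4 + p))/4) = -4 + p/4 + z/4 + √(3 + (-4 + z)/(4 + p))/4)
√(m(-76, -1 - 4*(-6)) - 30607) = √((-4 + (-1 - 4*(-6))/4 + (¼)*(-76) + √((8 - 76 + 3*(-1 - 4*(-6)))/(4 + (-1 - 4*(-6))))/4) - 30607) = √((-4 + (-1 + 24)/4 - 19 + √((8 - 76 + 3*(-1 + 24))/(4 + (-1 + 24)))/4) - 30607) = √((-4 + (¼)*23 - 19 + √((8 - 76 + 3*23)/(4 + 23))/4) - 30607) = √((-4 + 23/4 - 19 + √((8 - 76 + 69)/27)/4) - 30607) = √((-4 + 23/4 - 19 + √((1/27)*1)/4) - 30607) = √((-4 + 23/4 - 19 + √(1/27)/4) - 30607) = √((-4 + 23/4 - 19 + (√3/9)/4) - 30607) = √((-4 + 23/4 - 19 + √3/36) - 30607) = √((-69/4 + √3/36) - 30607) = √(-122497/4 + √3/36)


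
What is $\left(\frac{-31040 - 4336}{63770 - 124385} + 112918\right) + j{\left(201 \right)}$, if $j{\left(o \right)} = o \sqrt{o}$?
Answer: $\frac{2281519982}{20205} + 201 \sqrt{201} \approx 1.1577 \cdot 10^{5}$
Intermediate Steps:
$j{\left(o \right)} = o^{\frac{3}{2}}$
$\left(\frac{-31040 - 4336}{63770 - 124385} + 112918\right) + j{\left(201 \right)} = \left(\frac{-31040 - 4336}{63770 - 124385} + 112918\right) + 201^{\frac{3}{2}} = \left(- \frac{35376}{-60615} + 112918\right) + 201 \sqrt{201} = \left(\left(-35376\right) \left(- \frac{1}{60615}\right) + 112918\right) + 201 \sqrt{201} = \left(\frac{11792}{20205} + 112918\right) + 201 \sqrt{201} = \frac{2281519982}{20205} + 201 \sqrt{201}$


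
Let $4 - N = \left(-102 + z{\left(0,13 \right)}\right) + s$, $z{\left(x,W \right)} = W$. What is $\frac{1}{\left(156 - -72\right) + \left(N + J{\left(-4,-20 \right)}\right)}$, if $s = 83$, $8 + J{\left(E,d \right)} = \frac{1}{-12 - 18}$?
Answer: $\frac{30}{6899} \approx 0.0043485$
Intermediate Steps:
$J{\left(E,d \right)} = - \frac{241}{30}$ ($J{\left(E,d \right)} = -8 + \frac{1}{-12 - 18} = -8 + \frac{1}{-30} = -8 - \frac{1}{30} = - \frac{241}{30}$)
$N = 10$ ($N = 4 - \left(\left(-102 + 13\right) + 83\right) = 4 - \left(-89 + 83\right) = 4 - -6 = 4 + 6 = 10$)
$\frac{1}{\left(156 - -72\right) + \left(N + J{\left(-4,-20 \right)}\right)} = \frac{1}{\left(156 - -72\right) + \left(10 - \frac{241}{30}\right)} = \frac{1}{\left(156 + 72\right) + \frac{59}{30}} = \frac{1}{228 + \frac{59}{30}} = \frac{1}{\frac{6899}{30}} = \frac{30}{6899}$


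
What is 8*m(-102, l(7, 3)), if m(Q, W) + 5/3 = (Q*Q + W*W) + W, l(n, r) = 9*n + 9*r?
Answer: 446216/3 ≈ 1.4874e+5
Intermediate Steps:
m(Q, W) = -5/3 + W + Q² + W² (m(Q, W) = -5/3 + ((Q*Q + W*W) + W) = -5/3 + ((Q² + W²) + W) = -5/3 + (W + Q² + W²) = -5/3 + W + Q² + W²)
8*m(-102, l(7, 3)) = 8*(-5/3 + (9*7 + 9*3) + (-102)² + (9*7 + 9*3)²) = 8*(-5/3 + (63 + 27) + 10404 + (63 + 27)²) = 8*(-5/3 + 90 + 10404 + 90²) = 8*(-5/3 + 90 + 10404 + 8100) = 8*(55777/3) = 446216/3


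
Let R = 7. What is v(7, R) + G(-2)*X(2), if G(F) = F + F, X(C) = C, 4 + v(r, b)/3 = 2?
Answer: -14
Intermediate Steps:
v(r, b) = -6 (v(r, b) = -12 + 3*2 = -12 + 6 = -6)
G(F) = 2*F
v(7, R) + G(-2)*X(2) = -6 + (2*(-2))*2 = -6 - 4*2 = -6 - 8 = -14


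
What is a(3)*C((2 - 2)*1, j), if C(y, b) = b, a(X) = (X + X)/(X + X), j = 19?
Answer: 19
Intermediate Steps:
a(X) = 1 (a(X) = (2*X)/((2*X)) = (2*X)*(1/(2*X)) = 1)
a(3)*C((2 - 2)*1, j) = 1*19 = 19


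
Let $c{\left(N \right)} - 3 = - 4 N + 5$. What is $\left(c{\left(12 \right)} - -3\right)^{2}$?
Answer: $1369$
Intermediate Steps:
$c{\left(N \right)} = 8 - 4 N$ ($c{\left(N \right)} = 3 - \left(-5 + 4 N\right) = 8 - 4 N$)
$\left(c{\left(12 \right)} - -3\right)^{2} = \left(\left(8 - 48\right) - -3\right)^{2} = \left(\left(8 - 48\right) + 3\right)^{2} = \left(-40 + 3\right)^{2} = \left(-37\right)^{2} = 1369$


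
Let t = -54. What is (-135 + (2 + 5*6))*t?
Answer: 5562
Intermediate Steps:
(-135 + (2 + 5*6))*t = (-135 + (2 + 5*6))*(-54) = (-135 + (2 + 30))*(-54) = (-135 + 32)*(-54) = -103*(-54) = 5562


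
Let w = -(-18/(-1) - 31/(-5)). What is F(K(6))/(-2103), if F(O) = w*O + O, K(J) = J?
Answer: 232/3505 ≈ 0.066191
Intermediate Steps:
w = -121/5 (w = -(-18*(-1) - 31*(-1/5)) = -(18 + 31/5) = -1*121/5 = -121/5 ≈ -24.200)
F(O) = -116*O/5 (F(O) = -121*O/5 + O = -116*O/5)
F(K(6))/(-2103) = -116/5*6/(-2103) = -696/5*(-1/2103) = 232/3505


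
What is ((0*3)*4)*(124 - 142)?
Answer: 0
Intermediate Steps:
((0*3)*4)*(124 - 142) = (0*4)*(-18) = 0*(-18) = 0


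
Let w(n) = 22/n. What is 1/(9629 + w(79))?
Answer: 79/760713 ≈ 0.00010385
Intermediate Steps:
1/(9629 + w(79)) = 1/(9629 + 22/79) = 1/(760713/79) = 79/760713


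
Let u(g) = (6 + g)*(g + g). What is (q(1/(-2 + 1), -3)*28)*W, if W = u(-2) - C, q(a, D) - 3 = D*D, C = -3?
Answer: -4368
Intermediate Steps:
u(g) = 2*g*(6 + g) (u(g) = (6 + g)*(2*g) = 2*g*(6 + g))
q(a, D) = 3 + D² (q(a, D) = 3 + D*D = 3 + D²)
W = -13 (W = 2*(-2)*(6 - 2) - 1*(-3) = 2*(-2)*4 + 3 = -16 + 3 = -13)
(q(1/(-2 + 1), -3)*28)*W = ((3 + (-3)²)*28)*(-13) = ((3 + 9)*28)*(-13) = (12*28)*(-13) = 336*(-13) = -4368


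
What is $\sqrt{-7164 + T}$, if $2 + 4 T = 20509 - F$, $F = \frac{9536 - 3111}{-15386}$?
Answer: $\frac{i \sqrt{39367463946}}{4396} \approx 45.135 i$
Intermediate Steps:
$F = - \frac{6425}{15386}$ ($F = 6425 \left(- \frac{1}{15386}\right) = - \frac{6425}{15386} \approx -0.41759$)
$T = \frac{315527127}{61544}$ ($T = - \frac{1}{2} + \frac{20509 - - \frac{6425}{15386}}{4} = - \frac{1}{2} + \frac{20509 + \frac{6425}{15386}}{4} = - \frac{1}{2} + \frac{1}{4} \cdot \frac{315557899}{15386} = - \frac{1}{2} + \frac{315557899}{61544} = \frac{315527127}{61544} \approx 5126.9$)
$\sqrt{-7164 + T} = \sqrt{-7164 + \frac{315527127}{61544}} = \sqrt{- \frac{125374089}{61544}} = \frac{i \sqrt{39367463946}}{4396}$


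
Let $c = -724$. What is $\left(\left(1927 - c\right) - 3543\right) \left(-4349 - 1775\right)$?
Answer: $5462608$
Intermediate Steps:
$\left(\left(1927 - c\right) - 3543\right) \left(-4349 - 1775\right) = \left(\left(1927 - -724\right) - 3543\right) \left(-4349 - 1775\right) = \left(\left(1927 + 724\right) - 3543\right) \left(-6124\right) = \left(2651 - 3543\right) \left(-6124\right) = \left(-892\right) \left(-6124\right) = 5462608$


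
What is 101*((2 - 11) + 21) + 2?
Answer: 1214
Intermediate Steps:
101*((2 - 11) + 21) + 2 = 101*(-9 + 21) + 2 = 101*12 + 2 = 1212 + 2 = 1214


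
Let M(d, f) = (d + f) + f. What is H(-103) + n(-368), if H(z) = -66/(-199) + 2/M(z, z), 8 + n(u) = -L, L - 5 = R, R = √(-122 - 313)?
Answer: -779387/61491 - I*√435 ≈ -12.675 - 20.857*I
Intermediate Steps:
M(d, f) = d + 2*f
R = I*√435 (R = √(-435) = I*√435 ≈ 20.857*I)
L = 5 + I*√435 ≈ 5.0 + 20.857*I
n(u) = -13 - I*√435 (n(u) = -8 - (5 + I*√435) = -8 + (-5 - I*√435) = -13 - I*√435)
H(z) = 66/199 + 2/(3*z) (H(z) = -66/(-199) + 2/(z + 2*z) = -66*(-1/199) + 2/((3*z)) = 66/199 + 2*(1/(3*z)) = 66/199 + 2/(3*z))
H(-103) + n(-368) = (2/597)*(199 + 99*(-103))/(-103) + (-13 - I*√435) = (2/597)*(-1/103)*(199 - 10197) + (-13 - I*√435) = (2/597)*(-1/103)*(-9998) + (-13 - I*√435) = 19996/61491 + (-13 - I*√435) = -779387/61491 - I*√435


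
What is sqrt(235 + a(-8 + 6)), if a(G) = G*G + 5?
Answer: 2*sqrt(61) ≈ 15.620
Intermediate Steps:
a(G) = 5 + G**2 (a(G) = G**2 + 5 = 5 + G**2)
sqrt(235 + a(-8 + 6)) = sqrt(235 + (5 + (-8 + 6)**2)) = sqrt(235 + (5 + (-2)**2)) = sqrt(235 + (5 + 4)) = sqrt(235 + 9) = sqrt(244) = 2*sqrt(61)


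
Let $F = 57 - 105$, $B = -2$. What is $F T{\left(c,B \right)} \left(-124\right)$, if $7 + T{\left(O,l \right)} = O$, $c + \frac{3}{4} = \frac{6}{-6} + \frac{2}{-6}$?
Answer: $-54064$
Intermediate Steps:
$c = - \frac{25}{12}$ ($c = - \frac{3}{4} + \left(\frac{6}{-6} + \frac{2}{-6}\right) = - \frac{3}{4} + \left(6 \left(- \frac{1}{6}\right) + 2 \left(- \frac{1}{6}\right)\right) = - \frac{3}{4} - \frac{4}{3} = - \frac{25}{12} \approx -2.0833$)
$T{\left(O,l \right)} = -7 + O$
$F = -48$
$F T{\left(c,B \right)} \left(-124\right) = - 48 \left(-7 - \frac{25}{12}\right) \left(-124\right) = \left(-48\right) \left(- \frac{109}{12}\right) \left(-124\right) = 436 \left(-124\right) = -54064$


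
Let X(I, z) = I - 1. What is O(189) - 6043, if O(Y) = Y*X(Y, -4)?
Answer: 29489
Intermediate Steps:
X(I, z) = -1 + I
O(Y) = Y*(-1 + Y)
O(189) - 6043 = 189*(-1 + 189) - 6043 = 189*188 - 6043 = 35532 - 6043 = 29489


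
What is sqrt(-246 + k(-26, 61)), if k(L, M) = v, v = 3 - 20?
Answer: I*sqrt(263) ≈ 16.217*I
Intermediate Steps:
v = -17
k(L, M) = -17
sqrt(-246 + k(-26, 61)) = sqrt(-246 - 17) = sqrt(-263) = I*sqrt(263)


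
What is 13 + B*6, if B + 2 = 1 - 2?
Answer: -5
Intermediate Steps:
B = -3 (B = -2 + (1 - 2) = -2 - 1 = -3)
13 + B*6 = 13 - 3*6 = 13 - 18 = -5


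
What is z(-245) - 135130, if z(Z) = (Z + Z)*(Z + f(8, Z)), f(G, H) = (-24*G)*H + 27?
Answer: -23077910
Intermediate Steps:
f(G, H) = 27 - 24*G*H (f(G, H) = -24*G*H + 27 = 27 - 24*G*H)
z(Z) = 2*Z*(27 - 191*Z) (z(Z) = (Z + Z)*(Z + (27 - 24*8*Z)) = (2*Z)*(Z + (27 - 192*Z)) = (2*Z)*(27 - 191*Z) = 2*Z*(27 - 191*Z))
z(-245) - 135130 = 2*(-245)*(27 - 191*(-245)) - 135130 = 2*(-245)*(27 + 46795) - 135130 = 2*(-245)*46822 - 135130 = -22942780 - 135130 = -23077910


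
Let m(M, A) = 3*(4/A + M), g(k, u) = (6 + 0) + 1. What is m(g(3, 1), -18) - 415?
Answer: -1184/3 ≈ -394.67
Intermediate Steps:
g(k, u) = 7 (g(k, u) = 6 + 1 = 7)
m(M, A) = 3*M + 12/A (m(M, A) = 3*(M + 4/A) = 3*M + 12/A)
m(g(3, 1), -18) - 415 = (3*7 + 12/(-18)) - 415 = (21 + 12*(-1/18)) - 415 = (21 - ⅔) - 415 = 61/3 - 415 = -1184/3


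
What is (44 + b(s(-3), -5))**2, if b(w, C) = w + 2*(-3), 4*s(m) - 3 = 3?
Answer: 6241/4 ≈ 1560.3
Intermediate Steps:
s(m) = 3/2 (s(m) = 3/4 + (1/4)*3 = 3/4 + 3/4 = 3/2)
b(w, C) = -6 + w (b(w, C) = w - 6 = -6 + w)
(44 + b(s(-3), -5))**2 = (44 + (-6 + 3/2))**2 = (44 - 9/2)**2 = (79/2)**2 = 6241/4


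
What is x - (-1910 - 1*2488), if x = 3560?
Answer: 7958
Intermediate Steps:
x - (-1910 - 1*2488) = 3560 - (-1910 - 1*2488) = 3560 - (-1910 - 2488) = 3560 - 1*(-4398) = 3560 + 4398 = 7958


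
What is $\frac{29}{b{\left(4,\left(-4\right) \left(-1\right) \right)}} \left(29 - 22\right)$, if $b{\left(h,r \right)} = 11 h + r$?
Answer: $\frac{203}{48} \approx 4.2292$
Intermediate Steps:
$b{\left(h,r \right)} = r + 11 h$
$\frac{29}{b{\left(4,\left(-4\right) \left(-1\right) \right)}} \left(29 - 22\right) = \frac{29}{\left(-4\right) \left(-1\right) + 11 \cdot 4} \left(29 - 22\right) = \frac{29}{4 + 44} \cdot 7 = \frac{29}{48} \cdot 7 = \frac{203}{48}$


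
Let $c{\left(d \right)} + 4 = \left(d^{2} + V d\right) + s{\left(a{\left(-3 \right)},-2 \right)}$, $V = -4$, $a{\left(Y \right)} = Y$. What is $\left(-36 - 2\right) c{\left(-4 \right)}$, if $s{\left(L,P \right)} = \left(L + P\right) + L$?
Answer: $-760$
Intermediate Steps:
$s{\left(L,P \right)} = P + 2 L$
$c{\left(d \right)} = -12 + d^{2} - 4 d$ ($c{\left(d \right)} = -4 + \left(\left(d^{2} - 4 d\right) + \left(-2 + 2 \left(-3\right)\right)\right) = -4 - \left(8 - d^{2} + 4 d\right) = -12 + d^{2} - 4 d$)
$\left(-36 - 2\right) c{\left(-4 \right)} = \left(-36 - 2\right) \left(-12 + \left(-4\right)^{2} - -16\right) = - 38 \left(-12 + 16 + 16\right) = \left(-38\right) 20 = -760$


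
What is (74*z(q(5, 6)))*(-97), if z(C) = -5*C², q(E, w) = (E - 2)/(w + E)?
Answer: 323010/121 ≈ 2669.5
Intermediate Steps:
q(E, w) = (-2 + E)/(E + w)
(74*z(q(5, 6)))*(-97) = (74*(-5*(-2 + 5)²/(5 + 6)²))*(-97) = (74*(-5*(3/11)²))*(-97) = (74*(-5*9/121))*(-97) = (74*(-45/121))*(-97) = -3330/121*(-97) = 323010/121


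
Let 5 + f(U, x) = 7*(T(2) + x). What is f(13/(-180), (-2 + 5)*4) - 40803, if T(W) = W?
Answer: -40710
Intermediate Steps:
f(U, x) = 9 + 7*x (f(U, x) = -5 + 7*(2 + x) = -5 + (14 + 7*x) = 9 + 7*x)
f(13/(-180), (-2 + 5)*4) - 40803 = (9 + 7*((-2 + 5)*4)) - 40803 = (9 + 7*(3*4)) - 40803 = (9 + 7*12) - 40803 = (9 + 84) - 40803 = 93 - 40803 = -40710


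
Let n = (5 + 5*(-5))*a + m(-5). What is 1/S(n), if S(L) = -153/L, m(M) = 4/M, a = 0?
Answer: 4/765 ≈ 0.0052288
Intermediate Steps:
n = -⅘ (n = (5 + 5*(-5))*0 + 4/(-5) = (5 - 25)*0 + 4*(-⅕) = -20*0 - ⅘ = 0 - ⅘ = -⅘ ≈ -0.80000)
1/S(n) = 1/(-153/(-⅘)) = 1/(-153*(-5/4)) = 1/(765/4) = 4/765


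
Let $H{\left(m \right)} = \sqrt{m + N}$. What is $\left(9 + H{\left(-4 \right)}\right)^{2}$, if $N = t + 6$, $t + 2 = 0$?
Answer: $81$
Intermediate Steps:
$t = -2$ ($t = -2 + 0 = -2$)
$N = 4$ ($N = -2 + 6 = 4$)
$H{\left(m \right)} = \sqrt{4 + m}$ ($H{\left(m \right)} = \sqrt{m + 4} = \sqrt{4 + m}$)
$\left(9 + H{\left(-4 \right)}\right)^{2} = \left(9 + \sqrt{4 - 4}\right)^{2} = \left(9 + \sqrt{0}\right)^{2} = \left(9 + 0\right)^{2} = 9^{2} = 81$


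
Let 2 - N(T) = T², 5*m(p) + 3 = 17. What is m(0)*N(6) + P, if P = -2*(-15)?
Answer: -326/5 ≈ -65.200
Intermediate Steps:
m(p) = 14/5 (m(p) = -⅗ + (⅕)*17 = -⅗ + 17/5 = 14/5)
P = 30
N(T) = 2 - T²
m(0)*N(6) + P = 14*(2 - 1*6²)/5 + 30 = 14*(2 - 1*36)/5 + 30 = 14*(2 - 36)/5 + 30 = (14/5)*(-34) + 30 = -476/5 + 30 = -326/5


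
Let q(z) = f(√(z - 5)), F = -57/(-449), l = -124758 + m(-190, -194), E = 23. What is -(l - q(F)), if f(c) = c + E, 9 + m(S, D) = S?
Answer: 124980 + 2*I*√245603/449 ≈ 1.2498e+5 + 2.2075*I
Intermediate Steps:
m(S, D) = -9 + S
l = -124957 (l = -124758 + (-9 - 190) = -124758 - 199 = -124957)
F = 57/449 (F = -57*(-1/449) = 57/449 ≈ 0.12695)
f(c) = 23 + c (f(c) = c + 23 = 23 + c)
q(z) = 23 + √(-5 + z) (q(z) = 23 + √(z - 5) = 23 + √(-5 + z))
-(l - q(F)) = -(-124957 - (23 + √(-5 + 57/449))) = -(-124957 - (23 + √(-2188/449))) = -(-124957 - (23 + 2*I*√245603/449)) = -(-124957 + (-23 - 2*I*√245603/449)) = -(-124980 - 2*I*√245603/449) = 124980 + 2*I*√245603/449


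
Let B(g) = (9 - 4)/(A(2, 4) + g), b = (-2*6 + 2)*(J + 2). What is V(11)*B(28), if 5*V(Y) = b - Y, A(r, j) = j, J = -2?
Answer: -11/32 ≈ -0.34375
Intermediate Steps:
b = 0 (b = (-2*6 + 2)*(-2 + 2) = (-12 + 2)*0 = -10*0 = 0)
V(Y) = -Y/5 (V(Y) = (0 - Y)/5 = (-Y)/5 = -Y/5)
B(g) = 5/(4 + g) (B(g) = (9 - 4)/(4 + g) = 5/(4 + g))
V(11)*B(28) = (-1/5*11)*(5/(4 + 28)) = -11/32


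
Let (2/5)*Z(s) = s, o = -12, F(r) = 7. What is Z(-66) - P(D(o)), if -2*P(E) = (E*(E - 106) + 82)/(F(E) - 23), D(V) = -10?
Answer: -3261/16 ≈ -203.81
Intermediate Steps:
P(E) = 41/16 + E*(-106 + E)/32 (P(E) = -(E*(E - 106) + 82)/(2*(7 - 23)) = -(E*(-106 + E) + 82)/(2*(-16)) = -(82 + E*(-106 + E))*(-1)/(2*16) = -(-41/8 - E*(-106 + E)/16)/2 = 41/16 + E*(-106 + E)/32)
Z(s) = 5*s/2
Z(-66) - P(D(o)) = (5/2)*(-66) - (41/16 - 53/16*(-10) + (1/32)*(-10)**2) = -165 - (41/16 + 265/8 + (1/32)*100) = -165 - (41/16 + 265/8 + 25/8) = -165 - 1*621/16 = -165 - 621/16 = -3261/16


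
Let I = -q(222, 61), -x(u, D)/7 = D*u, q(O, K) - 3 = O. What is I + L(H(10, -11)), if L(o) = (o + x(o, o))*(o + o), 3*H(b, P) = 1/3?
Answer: -164021/729 ≈ -224.99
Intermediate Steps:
H(b, P) = ⅑ (H(b, P) = (1/3)/3 = (1*(⅓))/3 = (⅓)*(⅓) = ⅑)
q(O, K) = 3 + O
x(u, D) = -7*D*u
I = -225 (I = -(3 + 222) = -1*225 = -225)
L(o) = 2*o*(o - 7*o²) (L(o) = (o - 7*o*o)*(o + o) = (o - 7*o²)*(2*o) = 2*o*(o - 7*o²))
I + L(H(10, -11)) = -225 + (⅑)²*(2 - 14*⅑) = -225 + (2 - 14/9)/81 = -225 + (1/81)*(4/9) = -225 + 4/729 = -164021/729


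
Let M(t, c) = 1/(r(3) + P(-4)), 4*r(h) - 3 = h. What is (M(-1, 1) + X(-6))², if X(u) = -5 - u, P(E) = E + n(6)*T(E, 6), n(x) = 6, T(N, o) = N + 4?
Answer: 9/25 ≈ 0.36000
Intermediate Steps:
T(N, o) = 4 + N
r(h) = ¾ + h/4
P(E) = 24 + 7*E (P(E) = E + 6*(4 + E) = E + (24 + 6*E) = 24 + 7*E)
M(t, c) = -⅖ (M(t, c) = 1/((¾ + (¼)*3) + (24 + 7*(-4))) = 1/((¾ + ¾) + (24 - 28)) = 1/(3/2 - 4) = 1/(-5/2) = -⅖)
(M(-1, 1) + X(-6))² = (-⅖ + (-5 - 1*(-6)))² = (-⅖ + (-5 + 6))² = (-⅖ + 1)² = (⅗)² = 9/25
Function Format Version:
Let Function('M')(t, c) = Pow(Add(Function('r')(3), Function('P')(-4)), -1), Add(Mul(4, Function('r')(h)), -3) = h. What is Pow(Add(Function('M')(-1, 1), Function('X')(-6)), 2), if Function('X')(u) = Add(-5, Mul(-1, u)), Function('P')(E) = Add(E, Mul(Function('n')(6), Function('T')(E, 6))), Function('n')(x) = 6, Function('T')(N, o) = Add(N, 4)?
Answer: Rational(9, 25) ≈ 0.36000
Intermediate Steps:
Function('T')(N, o) = Add(4, N)
Function('r')(h) = Add(Rational(3, 4), Mul(Rational(1, 4), h))
Function('P')(E) = Add(24, Mul(7, E)) (Function('P')(E) = Add(E, Mul(6, Add(4, E))) = Add(E, Add(24, Mul(6, E))) = Add(24, Mul(7, E)))
Function('M')(t, c) = Rational(-2, 5) (Function('M')(t, c) = Pow(Add(Add(Rational(3, 4), Mul(Rational(1, 4), 3)), Add(24, Mul(7, -4))), -1) = Pow(Add(Add(Rational(3, 4), Rational(3, 4)), Add(24, -28)), -1) = Pow(Add(Rational(3, 2), -4), -1) = Pow(Rational(-5, 2), -1) = Rational(-2, 5))
Pow(Add(Function('M')(-1, 1), Function('X')(-6)), 2) = Pow(Add(Rational(-2, 5), Add(-5, Mul(-1, -6))), 2) = Pow(Add(Rational(-2, 5), Add(-5, 6)), 2) = Pow(Add(Rational(-2, 5), 1), 2) = Pow(Rational(3, 5), 2) = Rational(9, 25)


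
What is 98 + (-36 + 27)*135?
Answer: -1117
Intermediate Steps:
98 + (-36 + 27)*135 = 98 - 9*135 = 98 - 1215 = -1117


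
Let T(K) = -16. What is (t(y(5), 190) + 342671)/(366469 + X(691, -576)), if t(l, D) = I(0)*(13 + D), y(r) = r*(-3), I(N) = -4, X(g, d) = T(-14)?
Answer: 113953/122151 ≈ 0.93289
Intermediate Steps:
X(g, d) = -16
y(r) = -3*r
t(l, D) = -52 - 4*D (t(l, D) = -4*(13 + D) = -52 - 4*D)
(t(y(5), 190) + 342671)/(366469 + X(691, -576)) = ((-52 - 4*190) + 342671)/(366469 - 16) = ((-52 - 760) + 342671)/366453 = (-812 + 342671)*(1/366453) = 341859*(1/366453) = 113953/122151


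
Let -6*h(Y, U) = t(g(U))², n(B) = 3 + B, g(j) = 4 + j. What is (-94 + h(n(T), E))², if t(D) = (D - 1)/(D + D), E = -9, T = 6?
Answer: 22118209/2500 ≈ 8847.3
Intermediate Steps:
t(D) = (-1 + D)/(2*D) (t(D) = (-1 + D)/((2*D)) = (-1 + D)*(1/(2*D)) = (-1 + D)/(2*D))
h(Y, U) = -(3 + U)²/(24*(4 + U)²) (h(Y, U) = -(-1 + (4 + U))²/(4*(4 + U)²)/6 = -(3 + U)²/(4*(4 + U)²)/6 = -(3 + U)²/(24*(4 + U)²))
(-94 + h(n(T), E))² = (-94 - (3 - 9)²/(24*(4 - 9)²))² = (-94 - 1/24*(-6)²/(-5)²)² = (-94 - 1/24*36*1/25)² = (-94 - 3/50)² = (-4703/50)² = 22118209/2500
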